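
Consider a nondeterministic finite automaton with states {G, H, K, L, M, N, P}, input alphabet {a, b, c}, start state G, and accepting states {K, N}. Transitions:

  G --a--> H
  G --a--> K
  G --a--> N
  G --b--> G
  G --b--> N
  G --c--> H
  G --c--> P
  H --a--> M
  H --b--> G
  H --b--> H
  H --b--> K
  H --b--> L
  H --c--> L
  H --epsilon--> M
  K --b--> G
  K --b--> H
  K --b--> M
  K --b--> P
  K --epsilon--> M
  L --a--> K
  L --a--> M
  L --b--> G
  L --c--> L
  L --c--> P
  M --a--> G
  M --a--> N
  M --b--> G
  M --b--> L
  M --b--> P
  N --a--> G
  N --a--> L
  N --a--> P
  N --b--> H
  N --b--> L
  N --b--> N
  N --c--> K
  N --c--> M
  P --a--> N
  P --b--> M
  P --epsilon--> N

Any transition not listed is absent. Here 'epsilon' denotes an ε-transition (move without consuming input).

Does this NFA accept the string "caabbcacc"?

Start in {G}.
Read 'c': {G} → {H, M, N, P}.
Read 'a': {H, M, N, P} → {G, L, M, N, P}.
Read 'a': {G, L, M, N, P} → {G, H, K, L, M, N, P}.
Read 'b': {G, H, K, L, M, N, P} → {G, H, K, L, M, N, P}.
Read 'b': {G, H, K, L, M, N, P} → {G, H, K, L, M, N, P}.
Read 'c': {G, H, K, L, M, N, P} → {H, K, L, M, N, P}.
Read 'a': {H, K, L, M, N, P} → {G, K, L, M, N, P}.
Read 'c': {G, K, L, M, N, P} → {H, K, L, M, N, P}.
Read 'c': {H, K, L, M, N, P} → {K, L, M, N, P}.
The final set {K, L, M, N, P} contains the accepting states K, N.

Yes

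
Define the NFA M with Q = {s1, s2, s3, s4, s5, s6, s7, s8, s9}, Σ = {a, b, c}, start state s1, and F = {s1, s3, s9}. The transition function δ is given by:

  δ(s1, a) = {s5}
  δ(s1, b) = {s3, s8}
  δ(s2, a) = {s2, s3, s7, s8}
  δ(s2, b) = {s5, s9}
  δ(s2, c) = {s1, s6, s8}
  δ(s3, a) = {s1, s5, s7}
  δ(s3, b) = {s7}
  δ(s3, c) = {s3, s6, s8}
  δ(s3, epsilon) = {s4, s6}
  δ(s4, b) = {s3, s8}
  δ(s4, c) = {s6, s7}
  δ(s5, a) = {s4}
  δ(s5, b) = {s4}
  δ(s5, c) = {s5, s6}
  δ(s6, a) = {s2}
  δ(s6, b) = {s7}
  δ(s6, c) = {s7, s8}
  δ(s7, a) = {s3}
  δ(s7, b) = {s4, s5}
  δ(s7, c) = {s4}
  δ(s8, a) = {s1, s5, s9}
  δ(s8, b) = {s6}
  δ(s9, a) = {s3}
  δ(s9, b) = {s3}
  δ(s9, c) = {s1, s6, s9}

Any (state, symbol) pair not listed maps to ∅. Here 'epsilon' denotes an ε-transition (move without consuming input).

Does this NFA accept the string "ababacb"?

No

Start in {s1}.
Read 'a': s1→{s5}; now {s5}.
Read 'b': s5→{s4}; now {s4}.
Read 'a': s4→∅; now ∅.
The set is empty and remains empty for the remaining 4 symbols.
The final set ∅ contains no accepting state.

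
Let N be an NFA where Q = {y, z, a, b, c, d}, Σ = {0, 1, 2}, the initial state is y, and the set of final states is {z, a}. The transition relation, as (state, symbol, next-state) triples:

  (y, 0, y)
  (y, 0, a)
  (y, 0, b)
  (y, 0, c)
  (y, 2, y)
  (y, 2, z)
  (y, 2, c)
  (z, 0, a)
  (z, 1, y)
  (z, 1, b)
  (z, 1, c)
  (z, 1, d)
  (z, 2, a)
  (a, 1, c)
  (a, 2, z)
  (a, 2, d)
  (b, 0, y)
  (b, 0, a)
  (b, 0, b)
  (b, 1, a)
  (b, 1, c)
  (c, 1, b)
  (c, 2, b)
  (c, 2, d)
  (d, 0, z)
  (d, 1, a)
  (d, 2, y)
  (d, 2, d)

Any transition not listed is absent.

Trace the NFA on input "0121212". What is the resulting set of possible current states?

{y, z, b, c, d}

Start in {y}.
Read '0': y→{y, a, b, c}; now {y, a, b, c}.
Read '1': y→∅, a→{c}, b→{a, c}, c→{b}; now {a, b, c}.
Read '2': a→{z, d}, b→∅, c→{b, d}; now {z, b, d}.
Read '1': z→{y, b, c, d}, b→{a, c}, d→{a}; now {y, a, b, c, d}.
Read '2': y→{y, z, c}, a→{z, d}, b→∅, c→{b, d}, d→{y, d}; now {y, z, b, c, d}.
Read '1': y→∅, z→{y, b, c, d}, b→{a, c}, c→{b}, d→{a}; now {y, a, b, c, d}.
Read '2': y→{y, z, c}, a→{z, d}, b→∅, c→{b, d}, d→{y, d}; now {y, z, b, c, d}.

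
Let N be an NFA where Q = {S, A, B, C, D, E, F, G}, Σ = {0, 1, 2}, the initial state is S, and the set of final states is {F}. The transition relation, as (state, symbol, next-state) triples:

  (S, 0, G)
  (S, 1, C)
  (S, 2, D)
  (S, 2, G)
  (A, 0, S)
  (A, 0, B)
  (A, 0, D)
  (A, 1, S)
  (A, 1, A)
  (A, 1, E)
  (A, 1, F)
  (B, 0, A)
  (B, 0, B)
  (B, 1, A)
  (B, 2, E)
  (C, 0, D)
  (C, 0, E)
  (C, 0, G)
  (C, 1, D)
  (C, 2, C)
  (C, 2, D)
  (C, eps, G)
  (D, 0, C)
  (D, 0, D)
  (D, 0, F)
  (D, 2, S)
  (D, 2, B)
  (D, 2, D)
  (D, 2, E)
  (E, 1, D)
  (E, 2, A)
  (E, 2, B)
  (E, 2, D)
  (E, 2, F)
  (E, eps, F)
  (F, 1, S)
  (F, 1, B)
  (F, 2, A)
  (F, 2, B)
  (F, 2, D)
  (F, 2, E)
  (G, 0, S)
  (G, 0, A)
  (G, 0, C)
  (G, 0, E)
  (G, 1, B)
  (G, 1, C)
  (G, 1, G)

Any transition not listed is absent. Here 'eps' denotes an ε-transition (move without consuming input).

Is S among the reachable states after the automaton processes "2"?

Start in {S}.
Read '2': S→{D, G}; now {D, G}.
State S is not in {D, G}.

No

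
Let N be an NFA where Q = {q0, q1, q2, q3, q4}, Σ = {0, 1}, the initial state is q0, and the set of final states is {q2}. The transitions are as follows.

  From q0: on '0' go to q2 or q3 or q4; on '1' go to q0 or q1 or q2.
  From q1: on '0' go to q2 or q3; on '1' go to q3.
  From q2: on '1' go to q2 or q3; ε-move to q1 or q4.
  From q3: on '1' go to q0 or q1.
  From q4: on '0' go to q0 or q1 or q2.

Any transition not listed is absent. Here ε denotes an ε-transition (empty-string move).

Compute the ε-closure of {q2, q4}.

{q1, q2, q4}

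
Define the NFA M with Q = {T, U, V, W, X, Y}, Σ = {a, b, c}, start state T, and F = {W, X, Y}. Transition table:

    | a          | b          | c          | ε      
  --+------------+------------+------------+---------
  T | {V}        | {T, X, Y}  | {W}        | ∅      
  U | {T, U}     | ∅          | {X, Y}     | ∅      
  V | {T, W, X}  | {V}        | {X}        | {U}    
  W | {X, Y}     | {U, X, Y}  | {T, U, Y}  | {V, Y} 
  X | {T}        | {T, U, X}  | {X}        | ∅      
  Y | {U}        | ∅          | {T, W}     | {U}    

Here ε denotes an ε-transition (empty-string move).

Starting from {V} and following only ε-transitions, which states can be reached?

{U, V}

Begin with {V}.
ε-move V → U; add U.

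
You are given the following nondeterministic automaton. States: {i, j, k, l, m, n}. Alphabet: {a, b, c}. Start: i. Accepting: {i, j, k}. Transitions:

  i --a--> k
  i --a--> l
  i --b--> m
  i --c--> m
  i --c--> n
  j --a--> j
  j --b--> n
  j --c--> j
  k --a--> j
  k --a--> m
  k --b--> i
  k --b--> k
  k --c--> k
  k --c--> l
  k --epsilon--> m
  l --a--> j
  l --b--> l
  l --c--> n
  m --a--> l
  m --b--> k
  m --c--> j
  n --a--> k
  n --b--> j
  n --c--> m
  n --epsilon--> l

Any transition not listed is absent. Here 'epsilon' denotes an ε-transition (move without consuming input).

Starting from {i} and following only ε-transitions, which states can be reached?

{i}

Begin with {i}.
No ε-moves leave this set, so the closure equals the set itself.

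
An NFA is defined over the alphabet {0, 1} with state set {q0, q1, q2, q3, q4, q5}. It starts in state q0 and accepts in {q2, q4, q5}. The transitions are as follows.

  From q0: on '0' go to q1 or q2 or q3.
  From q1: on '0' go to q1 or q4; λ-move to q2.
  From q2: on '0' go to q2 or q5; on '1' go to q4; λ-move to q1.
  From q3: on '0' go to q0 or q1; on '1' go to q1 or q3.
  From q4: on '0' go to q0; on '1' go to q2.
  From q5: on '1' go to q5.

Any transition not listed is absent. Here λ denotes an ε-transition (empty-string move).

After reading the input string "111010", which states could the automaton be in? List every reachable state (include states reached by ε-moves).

Start in {q0}.
Read '1': q0→∅; now ∅.
The set is empty and remains empty for the remaining 5 symbols.

∅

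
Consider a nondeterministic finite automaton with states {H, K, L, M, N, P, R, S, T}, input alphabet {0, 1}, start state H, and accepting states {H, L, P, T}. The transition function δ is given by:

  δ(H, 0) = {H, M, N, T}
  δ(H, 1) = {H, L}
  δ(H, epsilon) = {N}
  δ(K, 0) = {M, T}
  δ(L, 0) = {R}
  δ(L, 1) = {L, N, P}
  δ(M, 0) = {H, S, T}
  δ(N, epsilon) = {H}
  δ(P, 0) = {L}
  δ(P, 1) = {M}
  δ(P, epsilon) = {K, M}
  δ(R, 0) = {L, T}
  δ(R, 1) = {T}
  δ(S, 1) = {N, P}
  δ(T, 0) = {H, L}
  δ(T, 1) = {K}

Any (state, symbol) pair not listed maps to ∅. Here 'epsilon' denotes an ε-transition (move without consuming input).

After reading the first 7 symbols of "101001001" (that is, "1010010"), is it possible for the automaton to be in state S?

Start: ε-closure({H}) = {H, N}.
Read '1': H→{H, L}, N→∅; union {H, L}; ε-closure = {H, L, N}.
Read '0': H→{H, M, N, T}, L→{R}, N→∅; now {H, M, N, R, T}.
Read '1': H→{H, L}, M→∅, N→∅, R→{T}, T→{K}; union {H, K, L, T}; ε-closure = {H, K, L, N, T}.
Read '0': H→{H, M, N, T}, K→{M, T}, L→{R}, N→∅, T→{H, L}; now {H, L, M, N, R, T}.
Read '0': H→{H, M, N, T}, L→{R}, M→{H, S, T}, N→∅, R→{L, T}, T→{H, L}; now {H, L, M, N, R, S, T}.
Read '1': H→{H, L}, L→{L, N, P}, M→∅, N→∅, R→{T}, S→{N, P}, T→{K}; union {H, K, L, N, P, T}; ε-closure = {H, K, L, M, N, P, T}.
Read '0': H→{H, M, N, T}, K→{M, T}, L→{R}, M→{H, S, T}, N→∅, P→{L}, T→{H, L}; now {H, L, M, N, R, S, T}.
State S is in {H, L, M, N, R, S, T}.

Yes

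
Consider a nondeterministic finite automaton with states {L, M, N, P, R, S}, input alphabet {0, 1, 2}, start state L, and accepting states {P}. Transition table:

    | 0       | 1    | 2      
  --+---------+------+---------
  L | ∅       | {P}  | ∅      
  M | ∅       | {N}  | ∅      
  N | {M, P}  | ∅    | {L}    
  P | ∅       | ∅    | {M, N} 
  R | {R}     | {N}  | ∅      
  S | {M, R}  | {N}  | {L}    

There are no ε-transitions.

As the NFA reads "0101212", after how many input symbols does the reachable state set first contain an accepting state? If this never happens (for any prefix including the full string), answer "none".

none

Start in {L}.
Read '0': {L} → ∅.
The set is empty and remains empty for the remaining 6 symbols.
No reachable set along the way intersects F.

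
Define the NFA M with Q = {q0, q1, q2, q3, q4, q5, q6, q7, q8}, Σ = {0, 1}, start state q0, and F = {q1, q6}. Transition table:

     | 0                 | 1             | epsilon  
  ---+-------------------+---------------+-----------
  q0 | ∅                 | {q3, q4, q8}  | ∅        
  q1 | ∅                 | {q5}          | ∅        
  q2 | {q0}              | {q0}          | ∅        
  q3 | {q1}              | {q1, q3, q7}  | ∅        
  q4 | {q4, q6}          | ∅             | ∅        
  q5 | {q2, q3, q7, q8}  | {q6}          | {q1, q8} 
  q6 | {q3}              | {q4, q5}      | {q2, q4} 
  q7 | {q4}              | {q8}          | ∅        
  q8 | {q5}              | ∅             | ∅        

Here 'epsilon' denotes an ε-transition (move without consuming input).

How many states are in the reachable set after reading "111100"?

9

Start in {q0}.
Read '1': q0→{q3, q4, q8}; now {q3, q4, q8}.
Read '1': q3→{q1, q3, q7}, q4→∅, q8→∅; now {q1, q3, q7}.
Read '1': q1→{q5}, q3→{q1, q3, q7}, q7→{q8}; now {q1, q3, q5, q7, q8}.
Read '1': q1→{q5}, q3→{q1, q3, q7}, q5→{q6}, q7→{q8}, q8→∅; union {q1, q3, q5, q6, q7, q8}; ε-closure = {q1, q2, q3, q4, q5, q6, q7, q8}.
Read '0': q1→∅, q2→{q0}, q3→{q1}, q4→{q4, q6}, q5→{q2, q3, q7, q8}, q6→{q3}, q7→{q4}, q8→{q5}; now {q0, q1, q2, q3, q4, q5, q6, q7, q8}.
Read '0': q0→∅, q1→∅, q2→{q0}, q3→{q1}, q4→{q4, q6}, q5→{q2, q3, q7, q8}, q6→{q3}, q7→{q4}, q8→{q5}; now {q0, q1, q2, q3, q4, q5, q6, q7, q8}.
That set has 9 states.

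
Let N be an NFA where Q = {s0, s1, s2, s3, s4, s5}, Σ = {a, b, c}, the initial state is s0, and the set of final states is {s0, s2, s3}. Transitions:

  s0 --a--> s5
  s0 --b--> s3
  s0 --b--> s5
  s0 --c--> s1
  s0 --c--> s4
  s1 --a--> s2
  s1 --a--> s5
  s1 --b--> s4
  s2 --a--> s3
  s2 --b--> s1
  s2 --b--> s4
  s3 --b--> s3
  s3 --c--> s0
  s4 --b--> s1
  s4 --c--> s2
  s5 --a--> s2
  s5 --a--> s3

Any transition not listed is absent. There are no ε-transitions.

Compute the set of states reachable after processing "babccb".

Start in {s0}.
Read 'b': {s0} → {s3, s5}.
Read 'a': {s3, s5} → {s2, s3}.
Read 'b': {s2, s3} → {s1, s3, s4}.
Read 'c': {s1, s3, s4} → {s0, s2}.
Read 'c': {s0, s2} → {s1, s4}.
Read 'b': {s1, s4} → {s1, s4}.

{s1, s4}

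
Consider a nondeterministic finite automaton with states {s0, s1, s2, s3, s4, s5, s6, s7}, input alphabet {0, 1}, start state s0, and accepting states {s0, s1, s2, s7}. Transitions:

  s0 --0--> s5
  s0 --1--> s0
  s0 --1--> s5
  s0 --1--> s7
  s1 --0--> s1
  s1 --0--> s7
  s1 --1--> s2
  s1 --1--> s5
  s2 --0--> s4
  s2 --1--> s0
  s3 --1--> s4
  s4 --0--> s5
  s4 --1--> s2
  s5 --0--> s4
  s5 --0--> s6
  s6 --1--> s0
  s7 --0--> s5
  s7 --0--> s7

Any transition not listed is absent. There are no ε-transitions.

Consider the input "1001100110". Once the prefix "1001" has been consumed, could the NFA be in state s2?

Yes

Start in {s0}.
Read '1': {s0} → {s0, s5, s7}.
Read '0': {s0, s5, s7} → {s4, s5, s6, s7}.
Read '0': {s4, s5, s6, s7} → {s4, s5, s6, s7}.
Read '1': {s4, s5, s6, s7} → {s0, s2}.
State s2 is in {s0, s2}.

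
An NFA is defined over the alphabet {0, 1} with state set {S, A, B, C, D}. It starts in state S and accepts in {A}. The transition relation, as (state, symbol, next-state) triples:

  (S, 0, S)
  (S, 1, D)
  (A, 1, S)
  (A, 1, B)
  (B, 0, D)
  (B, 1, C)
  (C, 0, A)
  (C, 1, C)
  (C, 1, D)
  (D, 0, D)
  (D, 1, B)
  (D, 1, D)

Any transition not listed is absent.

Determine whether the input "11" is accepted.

Start in {S}.
Read '1': S→{D}; now {D}.
Read '1': D→{B, D}; now {B, D}.
The final set {B, D} contains no accepting state.

No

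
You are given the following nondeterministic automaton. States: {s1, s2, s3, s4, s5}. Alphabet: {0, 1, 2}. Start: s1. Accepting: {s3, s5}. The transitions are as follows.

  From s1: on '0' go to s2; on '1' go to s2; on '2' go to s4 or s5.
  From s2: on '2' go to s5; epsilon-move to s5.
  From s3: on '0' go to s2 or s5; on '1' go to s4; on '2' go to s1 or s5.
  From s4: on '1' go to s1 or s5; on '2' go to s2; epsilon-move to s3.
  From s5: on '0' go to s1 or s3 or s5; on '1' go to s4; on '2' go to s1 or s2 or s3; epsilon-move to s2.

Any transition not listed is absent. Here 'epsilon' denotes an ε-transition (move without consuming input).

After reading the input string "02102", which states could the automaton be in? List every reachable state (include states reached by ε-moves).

Start in {s1}.
Read '0': s1→{s2}; union {s2}; ε-closure = {s2, s5}.
Read '2': s2→{s5}, s5→{s1, s2, s3}; now {s1, s2, s3, s5}.
Read '1': s1→{s2}, s2→∅, s3→{s4}, s5→{s4}; union {s2, s4}; ε-closure = {s2, s3, s4, s5}.
Read '0': s2→∅, s3→{s2, s5}, s4→∅, s5→{s1, s3, s5}; now {s1, s2, s3, s5}.
Read '2': s1→{s4, s5}, s2→{s5}, s3→{s1, s5}, s5→{s1, s2, s3}; now {s1, s2, s3, s4, s5}.

{s1, s2, s3, s4, s5}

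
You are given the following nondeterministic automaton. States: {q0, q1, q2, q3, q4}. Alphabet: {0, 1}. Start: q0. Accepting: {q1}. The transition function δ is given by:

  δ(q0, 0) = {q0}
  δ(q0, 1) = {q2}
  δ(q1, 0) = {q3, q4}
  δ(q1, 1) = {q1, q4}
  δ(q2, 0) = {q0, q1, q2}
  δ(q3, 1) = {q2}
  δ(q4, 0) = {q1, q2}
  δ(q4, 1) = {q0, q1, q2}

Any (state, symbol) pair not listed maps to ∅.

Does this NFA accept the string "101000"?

Start in {q0}.
Read '1': q0→{q2}; now {q2}.
Read '0': q2→{q0, q1, q2}; now {q0, q1, q2}.
Read '1': q0→{q2}, q1→{q1, q4}, q2→∅; now {q1, q2, q4}.
Read '0': q1→{q3, q4}, q2→{q0, q1, q2}, q4→{q1, q2}; now {q0, q1, q2, q3, q4}.
Read '0': q0→{q0}, q1→{q3, q4}, q2→{q0, q1, q2}, q3→∅, q4→{q1, q2}; now {q0, q1, q2, q3, q4}.
Read '0': q0→{q0}, q1→{q3, q4}, q2→{q0, q1, q2}, q3→∅, q4→{q1, q2}; now {q0, q1, q2, q3, q4}.
The final set {q0, q1, q2, q3, q4} contains the accepting state q1.

Yes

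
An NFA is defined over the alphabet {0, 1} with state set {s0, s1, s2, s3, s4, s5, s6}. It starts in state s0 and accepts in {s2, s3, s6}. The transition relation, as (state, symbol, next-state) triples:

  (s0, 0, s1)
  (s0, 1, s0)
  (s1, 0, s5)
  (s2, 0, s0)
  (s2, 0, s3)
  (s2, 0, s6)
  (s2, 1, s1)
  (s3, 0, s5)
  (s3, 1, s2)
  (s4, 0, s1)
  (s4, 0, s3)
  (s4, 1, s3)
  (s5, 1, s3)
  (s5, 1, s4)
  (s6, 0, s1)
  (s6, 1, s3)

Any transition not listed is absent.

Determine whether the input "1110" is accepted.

Start in {s0}.
Read '1': {s0} → {s0}.
Read '1': {s0} → {s0}.
Read '1': {s0} → {s0}.
Read '0': {s0} → {s1}.
The final set {s1} contains no accepting state.

No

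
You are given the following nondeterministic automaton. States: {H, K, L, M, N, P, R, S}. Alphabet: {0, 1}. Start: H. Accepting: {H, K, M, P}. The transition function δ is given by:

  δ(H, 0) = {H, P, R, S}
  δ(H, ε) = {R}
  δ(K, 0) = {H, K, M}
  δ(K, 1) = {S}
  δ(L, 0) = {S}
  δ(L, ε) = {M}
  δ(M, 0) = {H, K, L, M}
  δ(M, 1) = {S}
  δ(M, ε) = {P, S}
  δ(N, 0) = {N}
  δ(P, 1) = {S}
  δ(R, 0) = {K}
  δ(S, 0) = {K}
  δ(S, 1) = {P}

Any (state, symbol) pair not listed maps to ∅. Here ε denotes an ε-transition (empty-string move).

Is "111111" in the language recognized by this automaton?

Start: ε-closure({H}) = {H, R}.
Read '1': H→∅, R→∅; now ∅.
The set is empty and remains empty for the remaining 5 symbols.
The final set ∅ contains no accepting state.

No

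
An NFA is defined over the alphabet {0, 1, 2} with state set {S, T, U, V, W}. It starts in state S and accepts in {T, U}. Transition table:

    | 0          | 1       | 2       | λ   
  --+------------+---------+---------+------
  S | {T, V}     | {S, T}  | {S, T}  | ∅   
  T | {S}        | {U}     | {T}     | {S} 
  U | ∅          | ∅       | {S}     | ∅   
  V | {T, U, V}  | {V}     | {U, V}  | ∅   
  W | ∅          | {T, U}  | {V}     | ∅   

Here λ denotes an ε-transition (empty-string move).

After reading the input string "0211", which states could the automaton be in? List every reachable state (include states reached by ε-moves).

{S, T, U, V}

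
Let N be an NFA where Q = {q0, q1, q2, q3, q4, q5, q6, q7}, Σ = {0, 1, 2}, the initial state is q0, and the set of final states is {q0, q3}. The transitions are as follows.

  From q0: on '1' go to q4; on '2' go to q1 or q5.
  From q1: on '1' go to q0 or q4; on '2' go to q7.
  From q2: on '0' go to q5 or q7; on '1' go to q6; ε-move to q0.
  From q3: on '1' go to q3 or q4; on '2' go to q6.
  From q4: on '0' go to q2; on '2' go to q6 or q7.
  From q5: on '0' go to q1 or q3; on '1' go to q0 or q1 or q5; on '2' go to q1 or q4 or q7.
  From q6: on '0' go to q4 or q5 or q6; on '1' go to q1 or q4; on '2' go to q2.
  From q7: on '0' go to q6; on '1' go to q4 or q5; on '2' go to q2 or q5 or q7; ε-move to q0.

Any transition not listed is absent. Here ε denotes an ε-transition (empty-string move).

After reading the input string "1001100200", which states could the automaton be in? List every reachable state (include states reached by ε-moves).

{q0, q1, q3, q4, q5, q6, q7}

Start in {q0}.
Read '1': {q0} → {q4}.
Read '0': {q4} → {q0, q2}.
Read '0': {q0, q2} → {q0, q5, q7}.
Read '1': {q0, q5, q7} → {q0, q1, q4, q5}.
Read '1': {q0, q1, q4, q5} → {q0, q1, q4, q5}.
Read '0': {q0, q1, q4, q5} → {q0, q1, q2, q3}.
Read '0': {q0, q1, q2, q3} → {q0, q5, q7}.
Read '2': {q0, q5, q7} → {q0, q1, q2, q4, q5, q7}.
Read '0': {q0, q1, q2, q4, q5, q7} → {q0, q1, q2, q3, q5, q6, q7}.
Read '0': {q0, q1, q2, q3, q5, q6, q7} → {q0, q1, q3, q4, q5, q6, q7}.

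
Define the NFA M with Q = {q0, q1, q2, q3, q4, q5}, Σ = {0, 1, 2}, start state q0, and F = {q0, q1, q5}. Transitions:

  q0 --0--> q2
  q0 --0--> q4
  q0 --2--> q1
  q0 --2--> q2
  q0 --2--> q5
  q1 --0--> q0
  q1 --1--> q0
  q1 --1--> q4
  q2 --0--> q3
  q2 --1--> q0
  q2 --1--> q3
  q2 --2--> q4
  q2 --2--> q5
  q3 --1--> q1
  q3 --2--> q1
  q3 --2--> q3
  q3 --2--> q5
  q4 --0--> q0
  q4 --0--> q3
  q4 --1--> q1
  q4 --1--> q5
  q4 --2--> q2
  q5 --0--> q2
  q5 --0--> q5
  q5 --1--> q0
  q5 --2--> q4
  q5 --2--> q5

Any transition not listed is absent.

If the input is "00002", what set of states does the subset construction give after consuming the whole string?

Start in {q0}.
Read '0': q0→{q2, q4}; now {q2, q4}.
Read '0': q2→{q3}, q4→{q0, q3}; now {q0, q3}.
Read '0': q0→{q2, q4}, q3→∅; now {q2, q4}.
Read '0': q2→{q3}, q4→{q0, q3}; now {q0, q3}.
Read '2': q0→{q1, q2, q5}, q3→{q1, q3, q5}; now {q1, q2, q3, q5}.

{q1, q2, q3, q5}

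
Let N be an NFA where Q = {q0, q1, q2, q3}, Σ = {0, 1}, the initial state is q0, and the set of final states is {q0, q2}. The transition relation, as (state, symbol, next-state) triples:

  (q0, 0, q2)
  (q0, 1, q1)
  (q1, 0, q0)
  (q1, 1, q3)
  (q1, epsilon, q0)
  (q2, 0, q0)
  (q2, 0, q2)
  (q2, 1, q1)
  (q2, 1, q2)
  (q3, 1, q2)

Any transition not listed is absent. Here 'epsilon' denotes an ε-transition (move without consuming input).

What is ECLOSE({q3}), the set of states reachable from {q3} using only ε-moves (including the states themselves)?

{q3}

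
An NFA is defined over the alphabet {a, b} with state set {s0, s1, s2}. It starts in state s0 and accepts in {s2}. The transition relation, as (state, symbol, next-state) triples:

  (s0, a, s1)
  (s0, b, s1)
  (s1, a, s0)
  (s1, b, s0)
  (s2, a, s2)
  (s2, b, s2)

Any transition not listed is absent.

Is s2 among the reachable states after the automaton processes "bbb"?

Start in {s0}.
Read 'b': {s0} → {s1}.
Read 'b': {s1} → {s0}.
Read 'b': {s0} → {s1}.
State s2 is not in {s1}.

No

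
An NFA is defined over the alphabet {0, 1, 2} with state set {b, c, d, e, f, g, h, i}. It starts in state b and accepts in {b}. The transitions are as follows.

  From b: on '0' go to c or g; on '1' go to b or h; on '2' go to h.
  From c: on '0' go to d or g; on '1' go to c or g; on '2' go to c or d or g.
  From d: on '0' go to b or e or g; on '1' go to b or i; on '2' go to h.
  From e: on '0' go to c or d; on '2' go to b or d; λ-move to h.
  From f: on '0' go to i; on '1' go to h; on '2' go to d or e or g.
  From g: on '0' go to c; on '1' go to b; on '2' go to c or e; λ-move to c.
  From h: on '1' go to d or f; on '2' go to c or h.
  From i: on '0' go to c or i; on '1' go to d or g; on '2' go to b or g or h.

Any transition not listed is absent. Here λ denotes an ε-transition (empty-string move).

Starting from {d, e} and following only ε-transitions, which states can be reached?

Begin with {d, e}.
ε-move e → h; add h.

{d, e, h}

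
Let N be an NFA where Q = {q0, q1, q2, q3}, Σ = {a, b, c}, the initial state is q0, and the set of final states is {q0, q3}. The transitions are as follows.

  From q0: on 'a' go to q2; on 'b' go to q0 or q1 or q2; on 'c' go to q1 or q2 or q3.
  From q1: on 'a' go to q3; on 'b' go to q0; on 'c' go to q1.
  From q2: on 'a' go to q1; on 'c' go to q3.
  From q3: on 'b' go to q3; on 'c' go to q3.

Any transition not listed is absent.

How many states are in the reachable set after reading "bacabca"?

Start in {q0}.
Read 'b': q0→{q0, q1, q2}; now {q0, q1, q2}.
Read 'a': q0→{q2}, q1→{q3}, q2→{q1}; now {q1, q2, q3}.
Read 'c': q1→{q1}, q2→{q3}, q3→{q3}; now {q1, q3}.
Read 'a': q1→{q3}, q3→∅; now {q3}.
Read 'b': q3→{q3}; now {q3}.
Read 'c': q3→{q3}; now {q3}.
Read 'a': q3→∅; now ∅.
That set has 0 states.

0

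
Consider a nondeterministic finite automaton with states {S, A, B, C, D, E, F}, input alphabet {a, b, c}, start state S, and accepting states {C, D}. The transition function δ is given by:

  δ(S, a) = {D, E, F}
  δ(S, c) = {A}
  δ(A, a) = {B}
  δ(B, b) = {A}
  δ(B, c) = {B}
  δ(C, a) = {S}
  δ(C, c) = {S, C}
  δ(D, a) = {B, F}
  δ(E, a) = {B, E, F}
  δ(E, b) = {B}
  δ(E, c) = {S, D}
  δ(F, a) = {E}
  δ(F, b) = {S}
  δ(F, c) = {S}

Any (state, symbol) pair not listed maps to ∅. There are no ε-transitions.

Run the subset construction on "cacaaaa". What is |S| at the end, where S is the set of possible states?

0

Start in {S}.
Read 'c': S→{A}; now {A}.
Read 'a': A→{B}; now {B}.
Read 'c': B→{B}; now {B}.
Read 'a': B→∅; now ∅.
The set is empty and remains empty for the remaining 3 symbols.
That set has 0 states.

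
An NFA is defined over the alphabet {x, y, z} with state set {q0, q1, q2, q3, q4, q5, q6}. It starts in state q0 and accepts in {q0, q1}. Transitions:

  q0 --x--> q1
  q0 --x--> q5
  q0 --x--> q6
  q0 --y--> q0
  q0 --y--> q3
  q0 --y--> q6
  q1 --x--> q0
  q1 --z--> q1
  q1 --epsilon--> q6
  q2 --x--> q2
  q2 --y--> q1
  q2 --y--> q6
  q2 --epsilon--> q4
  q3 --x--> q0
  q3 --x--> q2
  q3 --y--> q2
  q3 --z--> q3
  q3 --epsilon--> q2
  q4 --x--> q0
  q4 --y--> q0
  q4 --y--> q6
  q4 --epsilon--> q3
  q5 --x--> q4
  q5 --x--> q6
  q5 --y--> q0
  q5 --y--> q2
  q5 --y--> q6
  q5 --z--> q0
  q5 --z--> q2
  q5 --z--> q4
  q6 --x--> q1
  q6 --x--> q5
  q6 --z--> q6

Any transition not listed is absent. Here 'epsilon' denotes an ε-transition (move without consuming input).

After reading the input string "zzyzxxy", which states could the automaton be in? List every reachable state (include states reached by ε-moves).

∅

Start in {q0}.
Read 'z': q0→∅; now ∅.
The set is empty and remains empty for the remaining 6 symbols.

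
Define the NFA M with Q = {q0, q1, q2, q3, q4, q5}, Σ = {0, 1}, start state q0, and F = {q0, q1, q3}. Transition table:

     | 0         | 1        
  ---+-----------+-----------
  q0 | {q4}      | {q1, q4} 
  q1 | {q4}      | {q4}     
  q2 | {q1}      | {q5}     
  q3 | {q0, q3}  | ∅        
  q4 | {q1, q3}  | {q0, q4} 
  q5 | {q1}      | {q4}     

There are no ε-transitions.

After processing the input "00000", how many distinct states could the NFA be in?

4

Start in {q0}.
Read '0': q0→{q4}; now {q4}.
Read '0': q4→{q1, q3}; now {q1, q3}.
Read '0': q1→{q4}, q3→{q0, q3}; now {q0, q3, q4}.
Read '0': q0→{q4}, q3→{q0, q3}, q4→{q1, q3}; now {q0, q1, q3, q4}.
Read '0': q0→{q4}, q1→{q4}, q3→{q0, q3}, q4→{q1, q3}; now {q0, q1, q3, q4}.
That set has 4 states.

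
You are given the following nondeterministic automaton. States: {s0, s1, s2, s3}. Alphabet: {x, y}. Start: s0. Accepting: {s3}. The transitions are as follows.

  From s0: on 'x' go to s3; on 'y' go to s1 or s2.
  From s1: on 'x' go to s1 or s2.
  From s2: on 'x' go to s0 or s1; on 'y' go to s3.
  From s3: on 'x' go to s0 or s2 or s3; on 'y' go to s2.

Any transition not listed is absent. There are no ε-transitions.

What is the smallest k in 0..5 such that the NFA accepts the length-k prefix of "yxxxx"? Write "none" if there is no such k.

Start in {s0}.
Read 'y': {s0} → {s1, s2}.
Read 'x': {s1, s2} → {s0, s1, s2}.
Read 'x': {s0, s1, s2} → {s0, s1, s2, s3}.
None of the earlier sets intersect F, but {s0, s1, s2, s3} does.

3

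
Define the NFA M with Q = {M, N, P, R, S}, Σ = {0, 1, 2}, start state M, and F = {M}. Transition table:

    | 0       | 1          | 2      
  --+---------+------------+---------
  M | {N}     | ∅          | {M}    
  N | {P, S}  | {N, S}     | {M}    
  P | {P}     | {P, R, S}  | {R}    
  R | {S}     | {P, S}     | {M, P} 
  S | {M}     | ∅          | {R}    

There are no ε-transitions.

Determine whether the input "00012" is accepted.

Start in {M}.
Read '0': M→{N}; now {N}.
Read '0': N→{P, S}; now {P, S}.
Read '0': P→{P}, S→{M}; now {M, P}.
Read '1': M→∅, P→{P, R, S}; now {P, R, S}.
Read '2': P→{R}, R→{M, P}, S→{R}; now {M, P, R}.
The final set {M, P, R} contains the accepting state M.

Yes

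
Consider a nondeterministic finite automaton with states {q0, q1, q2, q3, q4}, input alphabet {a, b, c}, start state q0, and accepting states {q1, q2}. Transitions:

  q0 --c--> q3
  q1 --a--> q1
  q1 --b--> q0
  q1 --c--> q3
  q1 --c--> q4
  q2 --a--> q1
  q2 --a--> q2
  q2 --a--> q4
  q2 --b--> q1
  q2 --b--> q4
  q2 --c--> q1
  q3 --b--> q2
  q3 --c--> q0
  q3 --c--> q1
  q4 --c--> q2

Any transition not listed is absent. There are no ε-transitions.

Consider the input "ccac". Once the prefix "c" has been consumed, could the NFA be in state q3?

Start in {q0}.
Read 'c': q0→{q3}; now {q3}.
State q3 is in {q3}.

Yes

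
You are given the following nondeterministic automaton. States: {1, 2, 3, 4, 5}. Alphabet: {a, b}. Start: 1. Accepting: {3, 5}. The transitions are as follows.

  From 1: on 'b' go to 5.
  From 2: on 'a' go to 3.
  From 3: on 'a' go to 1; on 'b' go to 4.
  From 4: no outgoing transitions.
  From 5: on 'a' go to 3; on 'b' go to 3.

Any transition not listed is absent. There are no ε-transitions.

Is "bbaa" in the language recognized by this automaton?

Start in {1}.
Read 'b': {1} → {5}.
Read 'b': {5} → {3}.
Read 'a': {3} → {1}.
Read 'a': {1} → ∅.
The final set ∅ contains no accepting state.

No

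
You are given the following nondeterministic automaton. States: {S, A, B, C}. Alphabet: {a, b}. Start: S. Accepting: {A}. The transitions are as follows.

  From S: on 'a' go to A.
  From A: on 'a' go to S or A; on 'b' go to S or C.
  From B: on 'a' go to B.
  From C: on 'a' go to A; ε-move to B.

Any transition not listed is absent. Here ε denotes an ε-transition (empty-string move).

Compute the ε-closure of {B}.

Begin with {B}.
No ε-moves leave this set, so the closure equals the set itself.

{B}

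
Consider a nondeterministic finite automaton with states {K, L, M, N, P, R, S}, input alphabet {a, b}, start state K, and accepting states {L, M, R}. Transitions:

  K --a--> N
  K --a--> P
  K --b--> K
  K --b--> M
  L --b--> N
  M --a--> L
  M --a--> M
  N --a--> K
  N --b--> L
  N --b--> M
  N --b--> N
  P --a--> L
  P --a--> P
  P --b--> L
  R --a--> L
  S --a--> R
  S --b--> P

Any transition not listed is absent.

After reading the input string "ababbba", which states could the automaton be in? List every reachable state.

{K, L, M, N, P}

Start in {K}.
Read 'a': K→{N, P}; now {N, P}.
Read 'b': N→{L, M, N}, P→{L}; now {L, M, N}.
Read 'a': L→∅, M→{L, M}, N→{K}; now {K, L, M}.
Read 'b': K→{K, M}, L→{N}, M→∅; now {K, M, N}.
Read 'b': K→{K, M}, M→∅, N→{L, M, N}; now {K, L, M, N}.
Read 'b': K→{K, M}, L→{N}, M→∅, N→{L, M, N}; now {K, L, M, N}.
Read 'a': K→{N, P}, L→∅, M→{L, M}, N→{K}; now {K, L, M, N, P}.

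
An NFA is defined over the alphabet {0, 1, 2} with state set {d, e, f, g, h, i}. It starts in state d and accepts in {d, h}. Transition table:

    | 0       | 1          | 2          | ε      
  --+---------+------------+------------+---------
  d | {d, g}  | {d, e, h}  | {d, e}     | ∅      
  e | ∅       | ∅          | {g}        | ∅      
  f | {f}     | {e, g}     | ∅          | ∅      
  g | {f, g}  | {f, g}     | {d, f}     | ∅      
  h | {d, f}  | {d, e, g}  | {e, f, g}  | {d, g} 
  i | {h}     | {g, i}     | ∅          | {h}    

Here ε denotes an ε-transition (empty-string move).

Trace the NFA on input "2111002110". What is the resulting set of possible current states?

{d, f, g}

Start in {d}.
Read '2': {d} → {d, e}.
Read '1': {d, e} → {d, e, g, h}.
Read '1': {d, e, g, h} → {d, e, f, g, h}.
Read '1': {d, e, f, g, h} → {d, e, f, g, h}.
Read '0': {d, e, f, g, h} → {d, f, g}.
Read '0': {d, f, g} → {d, f, g}.
Read '2': {d, f, g} → {d, e, f}.
Read '1': {d, e, f} → {d, e, g, h}.
Read '1': {d, e, g, h} → {d, e, f, g, h}.
Read '0': {d, e, f, g, h} → {d, f, g}.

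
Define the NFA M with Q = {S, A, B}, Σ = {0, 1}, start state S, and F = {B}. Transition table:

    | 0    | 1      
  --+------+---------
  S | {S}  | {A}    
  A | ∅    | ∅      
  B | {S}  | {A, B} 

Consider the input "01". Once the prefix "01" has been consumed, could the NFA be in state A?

Yes

Start in {S}.
Read '0': {S} → {S}.
Read '1': {S} → {A}.
State A is in {A}.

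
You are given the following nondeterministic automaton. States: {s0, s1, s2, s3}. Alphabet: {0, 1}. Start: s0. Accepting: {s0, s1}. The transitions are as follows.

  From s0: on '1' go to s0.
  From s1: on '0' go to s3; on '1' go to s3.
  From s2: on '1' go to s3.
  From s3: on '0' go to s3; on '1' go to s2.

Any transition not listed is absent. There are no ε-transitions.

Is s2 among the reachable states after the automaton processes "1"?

Start in {s0}.
Read '1': {s0} → {s0}.
State s2 is not in {s0}.

No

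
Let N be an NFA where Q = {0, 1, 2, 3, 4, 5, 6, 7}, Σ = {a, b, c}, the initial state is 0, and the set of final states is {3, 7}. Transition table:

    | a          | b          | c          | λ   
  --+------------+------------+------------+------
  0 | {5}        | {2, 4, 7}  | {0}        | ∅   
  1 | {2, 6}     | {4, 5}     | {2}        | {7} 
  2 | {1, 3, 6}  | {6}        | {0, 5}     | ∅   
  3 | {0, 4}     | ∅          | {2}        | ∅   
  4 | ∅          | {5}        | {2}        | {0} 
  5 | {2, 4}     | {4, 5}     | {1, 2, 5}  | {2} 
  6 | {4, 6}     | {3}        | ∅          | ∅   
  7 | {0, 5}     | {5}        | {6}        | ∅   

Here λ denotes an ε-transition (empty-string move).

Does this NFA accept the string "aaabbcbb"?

Start in {0}.
Read 'a': {0} → {2, 5}.
Read 'a': {2, 5} → {0, 1, 2, 3, 4, 6, 7}.
Read 'a': {0, 1, 2, 3, 4, 6, 7} → {0, 1, 2, 3, 4, 5, 6, 7}.
Read 'b': {0, 1, 2, 3, 4, 5, 6, 7} → {0, 2, 3, 4, 5, 6, 7}.
Read 'b': {0, 2, 3, 4, 5, 6, 7} → {0, 2, 3, 4, 5, 6, 7}.
Read 'c': {0, 2, 3, 4, 5, 6, 7} → {0, 1, 2, 5, 6, 7}.
Read 'b': {0, 1, 2, 5, 6, 7} → {0, 2, 3, 4, 5, 6, 7}.
Read 'b': {0, 2, 3, 4, 5, 6, 7} → {0, 2, 3, 4, 5, 6, 7}.
The final set {0, 2, 3, 4, 5, 6, 7} contains the accepting states 3, 7.

Yes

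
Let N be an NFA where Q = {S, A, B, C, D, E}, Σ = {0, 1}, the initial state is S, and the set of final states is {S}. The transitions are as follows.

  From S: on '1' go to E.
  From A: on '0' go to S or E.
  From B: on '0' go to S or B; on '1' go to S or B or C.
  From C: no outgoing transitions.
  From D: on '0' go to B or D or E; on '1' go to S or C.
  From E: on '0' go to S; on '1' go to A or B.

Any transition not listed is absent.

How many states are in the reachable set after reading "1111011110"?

3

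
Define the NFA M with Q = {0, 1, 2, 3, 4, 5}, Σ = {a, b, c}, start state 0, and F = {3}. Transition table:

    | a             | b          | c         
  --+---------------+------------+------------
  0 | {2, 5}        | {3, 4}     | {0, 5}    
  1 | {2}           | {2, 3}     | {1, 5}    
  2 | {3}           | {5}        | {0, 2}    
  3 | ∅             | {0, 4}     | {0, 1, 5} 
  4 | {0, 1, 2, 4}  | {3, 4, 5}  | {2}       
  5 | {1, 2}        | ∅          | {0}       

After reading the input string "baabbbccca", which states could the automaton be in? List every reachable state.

Start in {0}.
Read 'b': {0} → {3, 4}.
Read 'a': {3, 4} → {0, 1, 2, 4}.
Read 'a': {0, 1, 2, 4} → {0, 1, 2, 3, 4, 5}.
Read 'b': {0, 1, 2, 3, 4, 5} → {0, 2, 3, 4, 5}.
Read 'b': {0, 2, 3, 4, 5} → {0, 3, 4, 5}.
Read 'b': {0, 3, 4, 5} → {0, 3, 4, 5}.
Read 'c': {0, 3, 4, 5} → {0, 1, 2, 5}.
Read 'c': {0, 1, 2, 5} → {0, 1, 2, 5}.
Read 'c': {0, 1, 2, 5} → {0, 1, 2, 5}.
Read 'a': {0, 1, 2, 5} → {1, 2, 3, 5}.

{1, 2, 3, 5}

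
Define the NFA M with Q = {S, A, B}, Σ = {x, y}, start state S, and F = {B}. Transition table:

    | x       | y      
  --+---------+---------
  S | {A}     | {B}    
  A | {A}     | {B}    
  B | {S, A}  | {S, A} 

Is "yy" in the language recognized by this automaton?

Start in {S}.
Read 'y': {S} → {B}.
Read 'y': {B} → {S, A}.
The final set {S, A} contains no accepting state.

No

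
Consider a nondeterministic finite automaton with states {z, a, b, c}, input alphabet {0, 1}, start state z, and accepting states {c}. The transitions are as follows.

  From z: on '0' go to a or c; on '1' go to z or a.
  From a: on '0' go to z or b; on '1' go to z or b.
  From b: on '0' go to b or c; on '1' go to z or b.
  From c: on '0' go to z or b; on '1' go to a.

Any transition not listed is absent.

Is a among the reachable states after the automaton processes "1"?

Start in {z}.
Read '1': {z} → {z, a}.
State a is in {z, a}.

Yes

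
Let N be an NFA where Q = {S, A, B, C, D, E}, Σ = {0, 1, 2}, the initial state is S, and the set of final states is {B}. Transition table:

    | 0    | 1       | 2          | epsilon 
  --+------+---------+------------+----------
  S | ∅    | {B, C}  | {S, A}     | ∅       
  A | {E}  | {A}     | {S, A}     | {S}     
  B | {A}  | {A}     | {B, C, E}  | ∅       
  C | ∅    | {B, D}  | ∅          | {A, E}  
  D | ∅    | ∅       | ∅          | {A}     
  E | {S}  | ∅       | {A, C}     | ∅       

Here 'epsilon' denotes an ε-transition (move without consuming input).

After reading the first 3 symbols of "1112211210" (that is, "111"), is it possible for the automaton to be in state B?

Start in {S}.
Read '1': S→{B, C}; union {B, C}; ε-closure = {S, A, B, C, E}.
Read '1': S→{B, C}, A→{A}, B→{A}, C→{B, D}, E→∅; union {A, B, C, D}; ε-closure = {S, A, B, C, D, E}.
Read '1': S→{B, C}, A→{A}, B→{A}, C→{B, D}, D→∅, E→∅; union {A, B, C, D}; ε-closure = {S, A, B, C, D, E}.
State B is in {S, A, B, C, D, E}.

Yes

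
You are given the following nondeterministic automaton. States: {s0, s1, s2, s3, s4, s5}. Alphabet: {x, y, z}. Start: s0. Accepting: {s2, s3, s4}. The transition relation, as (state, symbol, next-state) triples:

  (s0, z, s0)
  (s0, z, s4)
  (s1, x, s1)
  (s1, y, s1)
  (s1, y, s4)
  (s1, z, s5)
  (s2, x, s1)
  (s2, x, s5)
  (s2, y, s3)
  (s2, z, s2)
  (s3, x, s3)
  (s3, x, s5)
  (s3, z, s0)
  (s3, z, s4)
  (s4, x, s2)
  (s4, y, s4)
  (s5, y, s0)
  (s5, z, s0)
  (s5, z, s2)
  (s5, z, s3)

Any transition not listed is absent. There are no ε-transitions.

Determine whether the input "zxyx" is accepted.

Start in {s0}.
Read 'z': {s0} → {s0, s4}.
Read 'x': {s0, s4} → {s2}.
Read 'y': {s2} → {s3}.
Read 'x': {s3} → {s3, s5}.
The final set {s3, s5} contains the accepting state s3.

Yes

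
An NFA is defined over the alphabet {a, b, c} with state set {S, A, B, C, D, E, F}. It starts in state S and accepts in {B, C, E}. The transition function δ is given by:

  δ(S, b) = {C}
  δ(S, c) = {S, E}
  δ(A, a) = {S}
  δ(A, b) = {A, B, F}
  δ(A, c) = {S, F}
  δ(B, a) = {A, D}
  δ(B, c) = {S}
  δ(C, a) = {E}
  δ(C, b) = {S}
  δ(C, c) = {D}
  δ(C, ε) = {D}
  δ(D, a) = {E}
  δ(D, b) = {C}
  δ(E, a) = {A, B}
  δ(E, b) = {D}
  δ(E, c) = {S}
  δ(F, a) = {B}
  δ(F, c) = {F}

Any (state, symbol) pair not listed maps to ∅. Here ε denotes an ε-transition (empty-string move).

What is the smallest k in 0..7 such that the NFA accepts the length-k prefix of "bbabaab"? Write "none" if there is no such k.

1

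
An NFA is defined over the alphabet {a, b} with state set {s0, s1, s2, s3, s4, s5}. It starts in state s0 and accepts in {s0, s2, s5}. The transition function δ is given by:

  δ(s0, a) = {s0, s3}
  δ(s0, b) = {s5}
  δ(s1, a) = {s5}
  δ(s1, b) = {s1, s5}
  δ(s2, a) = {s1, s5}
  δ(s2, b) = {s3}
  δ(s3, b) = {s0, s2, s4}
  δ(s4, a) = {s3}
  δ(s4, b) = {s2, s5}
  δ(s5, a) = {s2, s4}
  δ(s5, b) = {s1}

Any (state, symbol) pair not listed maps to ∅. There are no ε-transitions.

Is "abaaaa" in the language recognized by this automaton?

Yes

Start in {s0}.
Read 'a': s0→{s0, s3}; now {s0, s3}.
Read 'b': s0→{s5}, s3→{s0, s2, s4}; now {s0, s2, s4, s5}.
Read 'a': s0→{s0, s3}, s2→{s1, s5}, s4→{s3}, s5→{s2, s4}; now {s0, s1, s2, s3, s4, s5}.
Read 'a': s0→{s0, s3}, s1→{s5}, s2→{s1, s5}, s3→∅, s4→{s3}, s5→{s2, s4}; now {s0, s1, s2, s3, s4, s5}.
Read 'a': s0→{s0, s3}, s1→{s5}, s2→{s1, s5}, s3→∅, s4→{s3}, s5→{s2, s4}; now {s0, s1, s2, s3, s4, s5}.
Read 'a': s0→{s0, s3}, s1→{s5}, s2→{s1, s5}, s3→∅, s4→{s3}, s5→{s2, s4}; now {s0, s1, s2, s3, s4, s5}.
The final set {s0, s1, s2, s3, s4, s5} contains the accepting states s0, s2, s5.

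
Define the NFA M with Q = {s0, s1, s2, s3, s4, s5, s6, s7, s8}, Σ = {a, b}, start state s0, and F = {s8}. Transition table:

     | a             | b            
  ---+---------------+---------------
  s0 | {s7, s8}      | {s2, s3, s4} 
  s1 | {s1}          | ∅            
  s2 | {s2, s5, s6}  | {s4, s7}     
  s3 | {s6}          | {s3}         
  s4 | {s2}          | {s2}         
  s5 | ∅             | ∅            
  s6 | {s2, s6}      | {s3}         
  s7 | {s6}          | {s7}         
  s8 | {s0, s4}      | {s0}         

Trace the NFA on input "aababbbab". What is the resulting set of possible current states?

Start in {s0}.
Read 'a': s0→{s7, s8}; now {s7, s8}.
Read 'a': s7→{s6}, s8→{s0, s4}; now {s0, s4, s6}.
Read 'b': s0→{s2, s3, s4}, s4→{s2}, s6→{s3}; now {s2, s3, s4}.
Read 'a': s2→{s2, s5, s6}, s3→{s6}, s4→{s2}; now {s2, s5, s6}.
Read 'b': s2→{s4, s7}, s5→∅, s6→{s3}; now {s3, s4, s7}.
Read 'b': s3→{s3}, s4→{s2}, s7→{s7}; now {s2, s3, s7}.
Read 'b': s2→{s4, s7}, s3→{s3}, s7→{s7}; now {s3, s4, s7}.
Read 'a': s3→{s6}, s4→{s2}, s7→{s6}; now {s2, s6}.
Read 'b': s2→{s4, s7}, s6→{s3}; now {s3, s4, s7}.

{s3, s4, s7}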